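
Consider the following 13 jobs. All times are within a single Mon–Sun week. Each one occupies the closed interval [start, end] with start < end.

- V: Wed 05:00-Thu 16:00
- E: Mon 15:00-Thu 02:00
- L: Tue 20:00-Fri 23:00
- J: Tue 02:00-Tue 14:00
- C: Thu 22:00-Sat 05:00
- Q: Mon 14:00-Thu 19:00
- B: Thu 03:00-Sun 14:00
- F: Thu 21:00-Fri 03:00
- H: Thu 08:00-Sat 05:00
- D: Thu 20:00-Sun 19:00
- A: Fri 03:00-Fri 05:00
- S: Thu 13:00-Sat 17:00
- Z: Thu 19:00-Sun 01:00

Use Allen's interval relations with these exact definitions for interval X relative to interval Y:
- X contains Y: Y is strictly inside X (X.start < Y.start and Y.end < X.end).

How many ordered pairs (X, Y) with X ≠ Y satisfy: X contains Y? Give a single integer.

25

Checking all 156 ordered pairs for relation 'contains'; matching pairs in alphabetical order:
(B, A): B contains A ✓
(B, C): B contains C ✓
(B, F): B contains F ✓
(B, H): B contains H ✓
(B, S): B contains S ✓
(B, Z): B contains Z ✓
(C, A): C contains A ✓
(D, A): D contains A ✓
(D, C): D contains C ✓
(D, F): D contains F ✓
(E, J): E contains J ✓
(H, A): H contains A ✓
(H, F): H contains F ✓
(L, A): L contains A ✓
(L, F): L contains F ✓
(L, V): L contains V ✓
(Q, E): Q contains E ✓
(Q, J): Q contains J ✓
(Q, V): Q contains V ✓
(S, A): S contains A ✓
(S, C): S contains C ✓
(S, F): S contains F ✓
(Z, A): Z contains A ✓
(Z, C): Z contains C ✓
... plus 1 further pairs not listed.
Count: 25.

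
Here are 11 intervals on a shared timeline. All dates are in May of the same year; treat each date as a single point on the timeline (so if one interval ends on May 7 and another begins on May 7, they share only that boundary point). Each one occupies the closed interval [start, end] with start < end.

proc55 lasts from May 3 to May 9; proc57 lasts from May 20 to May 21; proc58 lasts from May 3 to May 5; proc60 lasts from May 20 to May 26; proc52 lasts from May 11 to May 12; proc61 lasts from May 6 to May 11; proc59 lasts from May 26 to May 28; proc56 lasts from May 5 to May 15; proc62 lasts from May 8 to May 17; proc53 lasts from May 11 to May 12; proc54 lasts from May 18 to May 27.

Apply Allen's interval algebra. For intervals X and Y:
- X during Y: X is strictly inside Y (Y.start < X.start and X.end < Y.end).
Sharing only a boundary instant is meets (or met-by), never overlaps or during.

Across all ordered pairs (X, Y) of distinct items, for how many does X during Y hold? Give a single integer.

7

Checking all 110 ordered pairs for relation 'during'; matching pairs in alphabetical order:
(proc52, proc56): proc52 during proc56 ✓
(proc52, proc62): proc52 during proc62 ✓
(proc53, proc56): proc53 during proc56 ✓
(proc53, proc62): proc53 during proc62 ✓
(proc57, proc54): proc57 during proc54 ✓
(proc60, proc54): proc60 during proc54 ✓
(proc61, proc56): proc61 during proc56 ✓
Count: 7.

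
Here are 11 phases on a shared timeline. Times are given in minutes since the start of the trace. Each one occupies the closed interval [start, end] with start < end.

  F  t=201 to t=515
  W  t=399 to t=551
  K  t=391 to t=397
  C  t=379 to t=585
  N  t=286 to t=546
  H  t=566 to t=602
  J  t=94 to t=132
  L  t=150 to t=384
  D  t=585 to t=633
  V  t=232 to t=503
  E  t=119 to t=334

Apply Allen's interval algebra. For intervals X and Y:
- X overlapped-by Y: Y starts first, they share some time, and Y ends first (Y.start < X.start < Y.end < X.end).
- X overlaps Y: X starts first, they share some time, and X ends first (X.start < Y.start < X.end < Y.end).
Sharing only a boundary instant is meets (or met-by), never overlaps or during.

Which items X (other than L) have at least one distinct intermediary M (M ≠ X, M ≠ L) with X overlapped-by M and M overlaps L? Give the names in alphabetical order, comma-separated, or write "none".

Target L = [t=150, t=384].
Intermediaries M with M overlaps L: E.
Via E — items with X overlapped-by E: F, N, V.
Union: F, N, V.

F, N, V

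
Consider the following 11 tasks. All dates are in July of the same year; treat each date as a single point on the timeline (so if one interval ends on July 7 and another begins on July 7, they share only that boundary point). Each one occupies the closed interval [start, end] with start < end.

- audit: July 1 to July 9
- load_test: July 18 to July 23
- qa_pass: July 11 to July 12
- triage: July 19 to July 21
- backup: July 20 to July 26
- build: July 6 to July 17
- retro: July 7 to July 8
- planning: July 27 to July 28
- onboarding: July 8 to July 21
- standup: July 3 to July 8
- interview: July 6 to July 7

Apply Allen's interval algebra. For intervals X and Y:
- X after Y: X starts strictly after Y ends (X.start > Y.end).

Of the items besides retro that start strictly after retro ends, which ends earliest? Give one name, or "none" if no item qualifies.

qa_pass

Target retro = [July 7, July 8].
audit [July 1, July 9] → contains → excluded.
backup [July 20, July 26] → after → candidate.
build [July 6, July 17] → contains → excluded.
interview [July 6, July 7] → meets → excluded.
load_test [July 18, July 23] → after → candidate.
onboarding [July 8, July 21] → met-by → excluded.
planning [July 27, July 28] → after → candidate.
qa_pass [July 11, July 12] → after → candidate.
standup [July 3, July 8] → finished-by → excluded.
triage [July 19, July 21] → after → candidate.
Among candidates, earliest end is July 12 → qa_pass.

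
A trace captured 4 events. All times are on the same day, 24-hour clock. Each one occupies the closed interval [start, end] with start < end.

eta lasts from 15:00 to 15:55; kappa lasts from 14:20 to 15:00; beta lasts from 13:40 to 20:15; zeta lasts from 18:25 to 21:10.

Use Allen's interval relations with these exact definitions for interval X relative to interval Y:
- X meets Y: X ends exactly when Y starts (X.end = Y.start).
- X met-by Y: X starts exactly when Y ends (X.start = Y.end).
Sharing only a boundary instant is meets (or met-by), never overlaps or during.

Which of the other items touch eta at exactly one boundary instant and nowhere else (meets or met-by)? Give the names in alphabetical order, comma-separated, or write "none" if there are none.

kappa

Target eta = [15:00, 15:55].
beta [13:40, 20:15] → contains → no.
kappa [14:20, 15:00] → meets → yes.
zeta [18:25, 21:10] → after → no.
Result: kappa.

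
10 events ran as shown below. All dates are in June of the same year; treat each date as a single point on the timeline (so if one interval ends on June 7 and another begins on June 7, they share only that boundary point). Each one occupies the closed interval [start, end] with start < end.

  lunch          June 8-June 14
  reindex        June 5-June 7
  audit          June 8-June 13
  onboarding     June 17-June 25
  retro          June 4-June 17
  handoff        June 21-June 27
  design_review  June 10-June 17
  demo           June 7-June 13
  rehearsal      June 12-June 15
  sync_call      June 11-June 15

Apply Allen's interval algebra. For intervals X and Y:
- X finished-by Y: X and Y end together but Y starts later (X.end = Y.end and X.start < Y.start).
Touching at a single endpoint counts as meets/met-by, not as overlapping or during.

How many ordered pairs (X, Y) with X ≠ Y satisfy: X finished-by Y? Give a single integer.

3

Checking all 90 ordered pairs for relation 'finished-by'; matching pairs in alphabetical order:
(demo, audit): demo finished-by audit ✓
(retro, design_review): retro finished-by design_review ✓
(sync_call, rehearsal): sync_call finished-by rehearsal ✓
Count: 3.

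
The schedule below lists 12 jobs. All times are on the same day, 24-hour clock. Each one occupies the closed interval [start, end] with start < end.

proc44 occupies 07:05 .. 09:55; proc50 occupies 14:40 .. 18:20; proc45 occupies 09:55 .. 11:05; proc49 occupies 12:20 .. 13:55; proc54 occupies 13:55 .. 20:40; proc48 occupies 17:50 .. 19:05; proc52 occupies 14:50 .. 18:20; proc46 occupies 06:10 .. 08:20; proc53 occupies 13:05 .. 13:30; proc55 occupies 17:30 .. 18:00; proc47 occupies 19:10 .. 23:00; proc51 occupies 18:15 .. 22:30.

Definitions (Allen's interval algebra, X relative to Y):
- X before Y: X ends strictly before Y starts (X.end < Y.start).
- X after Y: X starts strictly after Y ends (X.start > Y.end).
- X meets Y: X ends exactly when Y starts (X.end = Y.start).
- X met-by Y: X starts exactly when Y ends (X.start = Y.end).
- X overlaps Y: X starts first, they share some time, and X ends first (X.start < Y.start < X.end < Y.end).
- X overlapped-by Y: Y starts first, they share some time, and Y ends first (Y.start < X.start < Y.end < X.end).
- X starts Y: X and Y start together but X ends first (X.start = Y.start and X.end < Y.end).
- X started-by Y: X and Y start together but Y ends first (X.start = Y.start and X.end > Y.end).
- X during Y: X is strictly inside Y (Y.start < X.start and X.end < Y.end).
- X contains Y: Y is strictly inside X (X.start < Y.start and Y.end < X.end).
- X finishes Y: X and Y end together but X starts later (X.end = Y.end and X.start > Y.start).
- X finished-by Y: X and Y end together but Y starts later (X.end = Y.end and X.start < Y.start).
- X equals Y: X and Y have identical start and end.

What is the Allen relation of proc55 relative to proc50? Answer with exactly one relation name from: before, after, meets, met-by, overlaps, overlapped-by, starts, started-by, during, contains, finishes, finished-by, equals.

proc55 = [17:30, 18:00]; proc50 = [14:40, 18:20].
Compare endpoints: proc55.start > proc50.start, proc55.start < proc50.end, proc55.end > proc50.start, proc55.end < proc50.end.
That pattern is 'during'.

during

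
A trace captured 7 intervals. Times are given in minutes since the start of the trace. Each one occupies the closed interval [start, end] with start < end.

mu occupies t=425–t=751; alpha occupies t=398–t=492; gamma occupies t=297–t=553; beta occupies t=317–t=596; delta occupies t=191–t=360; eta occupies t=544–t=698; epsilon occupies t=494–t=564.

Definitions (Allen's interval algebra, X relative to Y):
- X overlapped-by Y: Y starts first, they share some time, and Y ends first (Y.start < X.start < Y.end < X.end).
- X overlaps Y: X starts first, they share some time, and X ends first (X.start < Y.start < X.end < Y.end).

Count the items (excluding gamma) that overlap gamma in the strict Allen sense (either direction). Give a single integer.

5

Target gamma = [t=297, t=553].
alpha [t=398, t=492] → during → no.
beta [t=317, t=596] → overlapped-by → counts.
delta [t=191, t=360] → overlaps → counts.
epsilon [t=494, t=564] → overlapped-by → counts.
eta [t=544, t=698] → overlapped-by → counts.
mu [t=425, t=751] → overlapped-by → counts.
Total: 5.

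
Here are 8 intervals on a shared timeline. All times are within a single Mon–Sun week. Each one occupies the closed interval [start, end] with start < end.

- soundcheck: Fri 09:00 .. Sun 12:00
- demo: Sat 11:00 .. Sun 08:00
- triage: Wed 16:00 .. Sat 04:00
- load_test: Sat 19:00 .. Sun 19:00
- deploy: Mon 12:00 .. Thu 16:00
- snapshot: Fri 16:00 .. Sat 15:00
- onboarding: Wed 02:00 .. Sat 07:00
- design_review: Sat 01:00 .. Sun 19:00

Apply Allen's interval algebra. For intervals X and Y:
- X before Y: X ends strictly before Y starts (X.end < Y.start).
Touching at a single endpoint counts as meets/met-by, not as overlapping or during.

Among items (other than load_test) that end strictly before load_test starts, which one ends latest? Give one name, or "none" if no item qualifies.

snapshot

Target load_test = [Sat 19:00, Sun 19:00].
demo [Sat 11:00, Sun 08:00] → overlaps → excluded.
deploy [Mon 12:00, Thu 16:00] → before → candidate.
design_review [Sat 01:00, Sun 19:00] → finished-by → excluded.
onboarding [Wed 02:00, Sat 07:00] → before → candidate.
snapshot [Fri 16:00, Sat 15:00] → before → candidate.
soundcheck [Fri 09:00, Sun 12:00] → overlaps → excluded.
triage [Wed 16:00, Sat 04:00] → before → candidate.
Among candidates, latest end is Sat 15:00 → snapshot.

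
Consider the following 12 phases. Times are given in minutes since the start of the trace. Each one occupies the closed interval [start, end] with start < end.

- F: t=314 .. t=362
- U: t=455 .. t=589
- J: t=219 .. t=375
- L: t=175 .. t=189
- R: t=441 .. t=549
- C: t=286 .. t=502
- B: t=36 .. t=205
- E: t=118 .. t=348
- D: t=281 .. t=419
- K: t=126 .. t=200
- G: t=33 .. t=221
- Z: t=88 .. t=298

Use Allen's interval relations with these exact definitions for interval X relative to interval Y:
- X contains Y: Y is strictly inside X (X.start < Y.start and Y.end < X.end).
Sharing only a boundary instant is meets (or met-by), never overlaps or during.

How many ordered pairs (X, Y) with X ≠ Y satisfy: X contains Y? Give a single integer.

13

Checking all 132 ordered pairs for relation 'contains'; matching pairs in alphabetical order:
(B, K): B contains K ✓
(B, L): B contains L ✓
(C, F): C contains F ✓
(D, F): D contains F ✓
(E, K): E contains K ✓
(E, L): E contains L ✓
(G, B): G contains B ✓
(G, K): G contains K ✓
(G, L): G contains L ✓
(J, F): J contains F ✓
(K, L): K contains L ✓
(Z, K): Z contains K ✓
(Z, L): Z contains L ✓
Count: 13.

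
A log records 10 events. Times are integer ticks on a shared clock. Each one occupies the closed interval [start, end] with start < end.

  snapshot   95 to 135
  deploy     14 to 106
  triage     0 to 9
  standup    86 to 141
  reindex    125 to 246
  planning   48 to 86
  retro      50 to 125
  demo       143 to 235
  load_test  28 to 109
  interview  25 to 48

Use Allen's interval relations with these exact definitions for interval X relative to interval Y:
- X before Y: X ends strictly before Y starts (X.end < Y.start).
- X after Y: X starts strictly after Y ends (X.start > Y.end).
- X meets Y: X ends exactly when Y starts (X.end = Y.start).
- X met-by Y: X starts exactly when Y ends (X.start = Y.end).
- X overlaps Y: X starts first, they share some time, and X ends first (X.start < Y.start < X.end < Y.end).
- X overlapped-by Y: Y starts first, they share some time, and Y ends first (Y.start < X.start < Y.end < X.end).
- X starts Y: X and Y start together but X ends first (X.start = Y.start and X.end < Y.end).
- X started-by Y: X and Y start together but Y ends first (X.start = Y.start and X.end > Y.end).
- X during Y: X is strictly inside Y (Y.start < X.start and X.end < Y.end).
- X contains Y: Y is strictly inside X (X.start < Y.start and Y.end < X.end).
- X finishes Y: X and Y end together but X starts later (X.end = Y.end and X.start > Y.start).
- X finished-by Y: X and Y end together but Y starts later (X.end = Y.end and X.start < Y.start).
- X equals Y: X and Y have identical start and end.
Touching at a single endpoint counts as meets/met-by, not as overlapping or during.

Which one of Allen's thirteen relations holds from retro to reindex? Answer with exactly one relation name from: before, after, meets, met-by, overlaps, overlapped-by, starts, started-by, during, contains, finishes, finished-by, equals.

retro = [50, 125]; reindex = [125, 246].
Compare endpoints: retro.start < reindex.start, retro.start < reindex.end, retro.end = reindex.start, retro.end < reindex.end.
That pattern is 'meets'.

meets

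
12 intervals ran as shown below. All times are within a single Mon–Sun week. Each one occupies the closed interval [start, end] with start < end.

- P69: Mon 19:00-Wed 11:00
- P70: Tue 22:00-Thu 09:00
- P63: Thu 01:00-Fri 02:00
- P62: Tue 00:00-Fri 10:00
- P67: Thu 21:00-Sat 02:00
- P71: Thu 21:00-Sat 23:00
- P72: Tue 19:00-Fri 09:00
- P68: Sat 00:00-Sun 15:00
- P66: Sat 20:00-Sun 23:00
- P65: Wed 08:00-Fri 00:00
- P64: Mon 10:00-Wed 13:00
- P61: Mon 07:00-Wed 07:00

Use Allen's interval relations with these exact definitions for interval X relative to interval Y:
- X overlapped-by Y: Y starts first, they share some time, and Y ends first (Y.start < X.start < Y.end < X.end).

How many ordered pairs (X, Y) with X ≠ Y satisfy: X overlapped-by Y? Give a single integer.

Checking all 132 ordered pairs for relation 'overlapped-by'; matching pairs in alphabetical order:
(P62, P61): P62 overlapped-by P61 ✓
(P62, P64): P62 overlapped-by P64 ✓
(P62, P69): P62 overlapped-by P69 ✓
(P63, P65): P63 overlapped-by P65 ✓
(P63, P70): P63 overlapped-by P70 ✓
(P64, P61): P64 overlapped-by P61 ✓
(P65, P64): P65 overlapped-by P64 ✓
(P65, P69): P65 overlapped-by P69 ✓
(P65, P70): P65 overlapped-by P70 ✓
(P66, P68): P66 overlapped-by P68 ✓
(P66, P71): P66 overlapped-by P71 ✓
(P67, P62): P67 overlapped-by P62 ✓
(P67, P63): P67 overlapped-by P63 ✓
(P67, P65): P67 overlapped-by P65 ✓
(P67, P72): P67 overlapped-by P72 ✓
(P68, P67): P68 overlapped-by P67 ✓
(P68, P71): P68 overlapped-by P71 ✓
(P69, P61): P69 overlapped-by P61 ✓
(P70, P61): P70 overlapped-by P61 ✓
(P70, P64): P70 overlapped-by P64 ✓
(P70, P69): P70 overlapped-by P69 ✓
(P71, P62): P71 overlapped-by P62 ✓
(P71, P63): P71 overlapped-by P63 ✓
(P71, P65): P71 overlapped-by P65 ✓
... plus 4 further pairs not listed.
Count: 28.

28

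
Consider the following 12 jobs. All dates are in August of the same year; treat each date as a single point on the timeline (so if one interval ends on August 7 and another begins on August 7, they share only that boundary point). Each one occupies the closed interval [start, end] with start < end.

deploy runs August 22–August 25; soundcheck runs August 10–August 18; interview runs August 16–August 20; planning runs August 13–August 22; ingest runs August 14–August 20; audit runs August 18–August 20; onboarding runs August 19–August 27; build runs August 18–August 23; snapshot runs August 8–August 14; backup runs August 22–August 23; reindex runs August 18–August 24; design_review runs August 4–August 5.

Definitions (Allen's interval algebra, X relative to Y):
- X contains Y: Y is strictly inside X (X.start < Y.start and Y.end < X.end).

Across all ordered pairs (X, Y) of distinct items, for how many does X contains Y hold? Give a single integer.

6

Checking all 132 ordered pairs for relation 'contains'; matching pairs in alphabetical order:
(onboarding, backup): onboarding contains backup ✓
(onboarding, deploy): onboarding contains deploy ✓
(planning, audit): planning contains audit ✓
(planning, ingest): planning contains ingest ✓
(planning, interview): planning contains interview ✓
(reindex, backup): reindex contains backup ✓
Count: 6.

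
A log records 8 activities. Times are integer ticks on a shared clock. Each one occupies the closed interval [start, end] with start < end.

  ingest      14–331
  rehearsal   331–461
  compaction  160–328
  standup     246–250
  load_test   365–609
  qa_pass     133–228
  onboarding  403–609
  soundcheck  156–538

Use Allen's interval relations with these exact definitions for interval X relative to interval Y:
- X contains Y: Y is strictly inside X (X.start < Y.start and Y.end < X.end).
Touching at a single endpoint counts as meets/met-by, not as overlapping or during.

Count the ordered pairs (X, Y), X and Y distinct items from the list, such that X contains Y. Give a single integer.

Checking all 56 ordered pairs for relation 'contains'; matching pairs in alphabetical order:
(compaction, standup): compaction contains standup ✓
(ingest, compaction): ingest contains compaction ✓
(ingest, qa_pass): ingest contains qa_pass ✓
(ingest, standup): ingest contains standup ✓
(soundcheck, compaction): soundcheck contains compaction ✓
(soundcheck, rehearsal): soundcheck contains rehearsal ✓
(soundcheck, standup): soundcheck contains standup ✓
Count: 7.

7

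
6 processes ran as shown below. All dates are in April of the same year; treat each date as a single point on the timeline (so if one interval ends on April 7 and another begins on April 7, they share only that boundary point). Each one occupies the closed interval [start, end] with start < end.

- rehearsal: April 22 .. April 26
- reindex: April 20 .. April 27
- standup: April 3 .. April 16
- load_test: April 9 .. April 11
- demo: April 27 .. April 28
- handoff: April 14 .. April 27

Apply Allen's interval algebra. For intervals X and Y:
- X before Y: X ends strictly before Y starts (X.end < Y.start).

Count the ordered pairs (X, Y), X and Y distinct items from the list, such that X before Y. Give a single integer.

8

Checking all 30 ordered pairs for relation 'before'; matching pairs in alphabetical order:
(load_test, demo): load_test before demo ✓
(load_test, handoff): load_test before handoff ✓
(load_test, rehearsal): load_test before rehearsal ✓
(load_test, reindex): load_test before reindex ✓
(rehearsal, demo): rehearsal before demo ✓
(standup, demo): standup before demo ✓
(standup, rehearsal): standup before rehearsal ✓
(standup, reindex): standup before reindex ✓
Count: 8.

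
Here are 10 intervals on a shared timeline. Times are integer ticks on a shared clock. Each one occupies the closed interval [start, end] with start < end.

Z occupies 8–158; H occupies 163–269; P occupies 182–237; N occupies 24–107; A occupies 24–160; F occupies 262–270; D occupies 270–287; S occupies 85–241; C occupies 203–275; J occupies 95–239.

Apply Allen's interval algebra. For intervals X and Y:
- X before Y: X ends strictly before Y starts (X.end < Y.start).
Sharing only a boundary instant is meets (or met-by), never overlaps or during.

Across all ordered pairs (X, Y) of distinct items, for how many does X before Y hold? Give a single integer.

22

Checking all 90 ordered pairs for relation 'before'; matching pairs in alphabetical order:
(A, C): A before C ✓
(A, D): A before D ✓
(A, F): A before F ✓
(A, H): A before H ✓
(A, P): A before P ✓
(H, D): H before D ✓
(J, D): J before D ✓
(J, F): J before F ✓
(N, C): N before C ✓
(N, D): N before D ✓
(N, F): N before F ✓
(N, H): N before H ✓
(N, P): N before P ✓
(P, D): P before D ✓
(P, F): P before F ✓
(S, D): S before D ✓
(S, F): S before F ✓
(Z, C): Z before C ✓
(Z, D): Z before D ✓
(Z, F): Z before F ✓
(Z, H): Z before H ✓
(Z, P): Z before P ✓
Count: 22.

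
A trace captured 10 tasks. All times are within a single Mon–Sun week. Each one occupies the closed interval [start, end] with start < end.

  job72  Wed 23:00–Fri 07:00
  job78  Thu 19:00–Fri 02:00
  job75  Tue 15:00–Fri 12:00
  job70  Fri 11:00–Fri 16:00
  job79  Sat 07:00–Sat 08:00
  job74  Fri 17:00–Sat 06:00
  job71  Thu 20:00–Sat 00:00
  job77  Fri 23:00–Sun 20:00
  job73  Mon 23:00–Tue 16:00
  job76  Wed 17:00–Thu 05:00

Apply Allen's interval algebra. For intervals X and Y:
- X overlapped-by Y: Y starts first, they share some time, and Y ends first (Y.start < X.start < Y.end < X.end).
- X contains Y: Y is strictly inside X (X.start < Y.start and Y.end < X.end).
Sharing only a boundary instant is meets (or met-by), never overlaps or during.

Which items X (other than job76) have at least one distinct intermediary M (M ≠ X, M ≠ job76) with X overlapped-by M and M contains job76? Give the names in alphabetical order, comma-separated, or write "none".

Target job76 = [Wed 17:00, Thu 05:00].
Intermediaries M with M contains job76: job75.
Via job75 — items with X overlapped-by job75: job70, job71.
Union: job70, job71.

job70, job71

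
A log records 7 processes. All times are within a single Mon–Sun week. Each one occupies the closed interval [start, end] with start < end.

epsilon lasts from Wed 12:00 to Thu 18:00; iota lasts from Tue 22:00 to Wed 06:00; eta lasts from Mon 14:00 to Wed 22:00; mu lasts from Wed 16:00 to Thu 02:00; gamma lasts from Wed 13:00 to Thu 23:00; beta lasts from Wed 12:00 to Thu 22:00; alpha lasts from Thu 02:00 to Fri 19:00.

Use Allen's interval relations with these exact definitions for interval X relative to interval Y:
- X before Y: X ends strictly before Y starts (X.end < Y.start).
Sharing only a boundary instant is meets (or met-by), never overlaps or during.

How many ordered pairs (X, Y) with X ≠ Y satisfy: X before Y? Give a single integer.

6

Checking all 42 ordered pairs for relation 'before'; matching pairs in alphabetical order:
(eta, alpha): eta before alpha ✓
(iota, alpha): iota before alpha ✓
(iota, beta): iota before beta ✓
(iota, epsilon): iota before epsilon ✓
(iota, gamma): iota before gamma ✓
(iota, mu): iota before mu ✓
Count: 6.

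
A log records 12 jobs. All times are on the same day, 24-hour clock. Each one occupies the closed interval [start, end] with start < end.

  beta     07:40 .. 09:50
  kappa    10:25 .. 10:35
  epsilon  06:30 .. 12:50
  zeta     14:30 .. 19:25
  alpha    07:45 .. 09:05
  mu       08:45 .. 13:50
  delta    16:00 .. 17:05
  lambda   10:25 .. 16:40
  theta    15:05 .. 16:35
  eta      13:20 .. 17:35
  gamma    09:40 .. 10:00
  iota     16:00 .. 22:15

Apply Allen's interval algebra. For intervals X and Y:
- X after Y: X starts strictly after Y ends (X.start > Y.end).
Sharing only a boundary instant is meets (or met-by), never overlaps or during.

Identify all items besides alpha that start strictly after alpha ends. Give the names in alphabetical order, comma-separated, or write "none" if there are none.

Target alpha = [07:45, 09:05].
beta [07:40, 09:50] → contains → no.
delta [16:00, 17:05] → after → yes.
epsilon [06:30, 12:50] → contains → no.
eta [13:20, 17:35] → after → yes.
gamma [09:40, 10:00] → after → yes.
iota [16:00, 22:15] → after → yes.
kappa [10:25, 10:35] → after → yes.
lambda [10:25, 16:40] → after → yes.
mu [08:45, 13:50] → overlapped-by → no.
theta [15:05, 16:35] → after → yes.
zeta [14:30, 19:25] → after → yes.
Result: delta, eta, gamma, iota, kappa, lambda, theta, zeta.

delta, eta, gamma, iota, kappa, lambda, theta, zeta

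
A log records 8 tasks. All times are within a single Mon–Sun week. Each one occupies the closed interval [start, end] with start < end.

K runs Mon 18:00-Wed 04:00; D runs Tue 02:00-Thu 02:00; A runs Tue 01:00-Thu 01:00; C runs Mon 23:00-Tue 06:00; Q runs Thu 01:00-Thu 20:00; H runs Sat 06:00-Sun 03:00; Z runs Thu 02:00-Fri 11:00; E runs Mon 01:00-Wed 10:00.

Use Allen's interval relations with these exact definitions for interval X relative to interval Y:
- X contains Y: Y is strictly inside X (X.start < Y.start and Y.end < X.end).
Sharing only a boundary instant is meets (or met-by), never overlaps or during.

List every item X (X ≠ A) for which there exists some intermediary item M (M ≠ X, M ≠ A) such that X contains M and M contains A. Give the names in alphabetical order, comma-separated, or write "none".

none

Target A = [Tue 01:00, Thu 01:00].
Intermediaries M with M contains A: none.
Union: none.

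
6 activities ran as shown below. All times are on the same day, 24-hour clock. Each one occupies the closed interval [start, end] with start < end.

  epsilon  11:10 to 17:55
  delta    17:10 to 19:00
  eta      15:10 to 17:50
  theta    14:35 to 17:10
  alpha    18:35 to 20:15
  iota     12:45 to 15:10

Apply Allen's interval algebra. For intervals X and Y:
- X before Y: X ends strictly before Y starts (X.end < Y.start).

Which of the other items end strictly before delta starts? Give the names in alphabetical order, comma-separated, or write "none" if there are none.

iota

Target delta = [17:10, 19:00].
alpha [18:35, 20:15] → overlapped-by → no.
epsilon [11:10, 17:55] → overlaps → no.
eta [15:10, 17:50] → overlaps → no.
iota [12:45, 15:10] → before → yes.
theta [14:35, 17:10] → meets → no.
Result: iota.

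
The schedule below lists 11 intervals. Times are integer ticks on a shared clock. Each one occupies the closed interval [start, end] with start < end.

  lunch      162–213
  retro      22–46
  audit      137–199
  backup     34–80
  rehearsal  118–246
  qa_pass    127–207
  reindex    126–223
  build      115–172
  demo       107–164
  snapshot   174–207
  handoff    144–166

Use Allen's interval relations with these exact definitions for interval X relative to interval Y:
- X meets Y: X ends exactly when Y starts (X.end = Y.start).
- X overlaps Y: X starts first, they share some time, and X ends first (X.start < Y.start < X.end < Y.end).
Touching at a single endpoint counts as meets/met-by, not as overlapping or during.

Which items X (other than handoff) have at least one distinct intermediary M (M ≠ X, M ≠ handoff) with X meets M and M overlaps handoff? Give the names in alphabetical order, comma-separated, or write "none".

Target handoff = [144, 166].
Intermediaries M with M overlaps handoff: demo.
Via demo — items with X meets demo: none.
Union: none.

none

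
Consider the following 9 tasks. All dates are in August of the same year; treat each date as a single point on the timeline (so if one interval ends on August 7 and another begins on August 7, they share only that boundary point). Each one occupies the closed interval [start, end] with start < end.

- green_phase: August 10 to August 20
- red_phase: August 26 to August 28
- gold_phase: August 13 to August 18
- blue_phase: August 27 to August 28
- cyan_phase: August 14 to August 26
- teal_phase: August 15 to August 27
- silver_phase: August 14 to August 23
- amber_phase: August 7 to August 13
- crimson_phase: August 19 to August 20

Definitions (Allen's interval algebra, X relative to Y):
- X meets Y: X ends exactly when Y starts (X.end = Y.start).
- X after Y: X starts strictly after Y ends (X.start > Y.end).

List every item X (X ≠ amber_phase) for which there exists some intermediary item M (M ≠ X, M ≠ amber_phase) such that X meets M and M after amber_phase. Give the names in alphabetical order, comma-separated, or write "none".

cyan_phase, teal_phase

Target amber_phase = [August 7, August 13].
Intermediaries M with M after amber_phase: blue_phase, crimson_phase, cyan_phase, red_phase, silver_phase, teal_phase.
Via blue_phase — items with X meets blue_phase: teal_phase.
Via crimson_phase — items with X meets crimson_phase: none.
Via cyan_phase — items with X meets cyan_phase: none.
Via red_phase — items with X meets red_phase: cyan_phase.
Via silver_phase — items with X meets silver_phase: none.
Via teal_phase — items with X meets teal_phase: none.
Union: cyan_phase, teal_phase.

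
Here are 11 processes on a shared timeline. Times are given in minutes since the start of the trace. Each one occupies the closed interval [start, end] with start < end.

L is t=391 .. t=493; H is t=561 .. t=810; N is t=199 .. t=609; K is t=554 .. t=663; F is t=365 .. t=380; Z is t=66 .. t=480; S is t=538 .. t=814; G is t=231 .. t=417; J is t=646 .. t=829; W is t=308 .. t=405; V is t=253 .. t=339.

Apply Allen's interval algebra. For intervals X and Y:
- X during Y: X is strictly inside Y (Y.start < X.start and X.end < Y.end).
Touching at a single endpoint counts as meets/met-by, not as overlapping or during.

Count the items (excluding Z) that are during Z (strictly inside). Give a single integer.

4

Target Z = [t=66, t=480].
F [t=365, t=380] → during → counts.
G [t=231, t=417] → during → counts.
H [t=561, t=810] → after → no.
J [t=646, t=829] → after → no.
K [t=554, t=663] → after → no.
L [t=391, t=493] → overlapped-by → no.
N [t=199, t=609] → overlapped-by → no.
S [t=538, t=814] → after → no.
V [t=253, t=339] → during → counts.
W [t=308, t=405] → during → counts.
Total: 4.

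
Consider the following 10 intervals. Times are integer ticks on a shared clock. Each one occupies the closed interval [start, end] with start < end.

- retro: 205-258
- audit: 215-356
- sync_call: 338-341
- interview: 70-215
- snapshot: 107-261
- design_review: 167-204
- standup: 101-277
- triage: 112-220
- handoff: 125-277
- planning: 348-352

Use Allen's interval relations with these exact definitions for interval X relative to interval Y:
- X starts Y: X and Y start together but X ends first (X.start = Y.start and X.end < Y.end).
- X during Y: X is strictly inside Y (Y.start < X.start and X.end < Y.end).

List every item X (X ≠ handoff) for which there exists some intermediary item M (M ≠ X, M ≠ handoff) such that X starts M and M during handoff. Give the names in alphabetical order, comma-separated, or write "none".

Target handoff = [125, 277].
Intermediaries M with M during handoff: design_review, retro.
Via design_review — items with X starts design_review: none.
Via retro — items with X starts retro: none.
Union: none.

none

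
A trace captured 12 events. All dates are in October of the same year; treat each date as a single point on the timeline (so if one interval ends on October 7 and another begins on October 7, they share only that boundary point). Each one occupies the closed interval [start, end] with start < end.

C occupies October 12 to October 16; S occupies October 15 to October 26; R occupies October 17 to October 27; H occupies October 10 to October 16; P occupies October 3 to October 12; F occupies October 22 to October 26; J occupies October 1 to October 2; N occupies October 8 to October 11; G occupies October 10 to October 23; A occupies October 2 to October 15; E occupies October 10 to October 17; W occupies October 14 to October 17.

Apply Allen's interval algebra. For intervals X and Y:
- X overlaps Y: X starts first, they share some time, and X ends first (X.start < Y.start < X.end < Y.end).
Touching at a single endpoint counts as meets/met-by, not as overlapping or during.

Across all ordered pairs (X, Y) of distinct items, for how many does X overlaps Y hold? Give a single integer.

21

Checking all 132 ordered pairs for relation 'overlaps'; matching pairs in alphabetical order:
(A, C): A overlaps C ✓
(A, E): A overlaps E ✓
(A, G): A overlaps G ✓
(A, H): A overlaps H ✓
(A, W): A overlaps W ✓
(C, S): C overlaps S ✓
(C, W): C overlaps W ✓
(E, S): E overlaps S ✓
(G, F): G overlaps F ✓
(G, R): G overlaps R ✓
(G, S): G overlaps S ✓
(H, S): H overlaps S ✓
(H, W): H overlaps W ✓
(N, E): N overlaps E ✓
(N, G): N overlaps G ✓
(N, H): N overlaps H ✓
(P, E): P overlaps E ✓
(P, G): P overlaps G ✓
(P, H): P overlaps H ✓
(S, R): S overlaps R ✓
(W, S): W overlaps S ✓
Count: 21.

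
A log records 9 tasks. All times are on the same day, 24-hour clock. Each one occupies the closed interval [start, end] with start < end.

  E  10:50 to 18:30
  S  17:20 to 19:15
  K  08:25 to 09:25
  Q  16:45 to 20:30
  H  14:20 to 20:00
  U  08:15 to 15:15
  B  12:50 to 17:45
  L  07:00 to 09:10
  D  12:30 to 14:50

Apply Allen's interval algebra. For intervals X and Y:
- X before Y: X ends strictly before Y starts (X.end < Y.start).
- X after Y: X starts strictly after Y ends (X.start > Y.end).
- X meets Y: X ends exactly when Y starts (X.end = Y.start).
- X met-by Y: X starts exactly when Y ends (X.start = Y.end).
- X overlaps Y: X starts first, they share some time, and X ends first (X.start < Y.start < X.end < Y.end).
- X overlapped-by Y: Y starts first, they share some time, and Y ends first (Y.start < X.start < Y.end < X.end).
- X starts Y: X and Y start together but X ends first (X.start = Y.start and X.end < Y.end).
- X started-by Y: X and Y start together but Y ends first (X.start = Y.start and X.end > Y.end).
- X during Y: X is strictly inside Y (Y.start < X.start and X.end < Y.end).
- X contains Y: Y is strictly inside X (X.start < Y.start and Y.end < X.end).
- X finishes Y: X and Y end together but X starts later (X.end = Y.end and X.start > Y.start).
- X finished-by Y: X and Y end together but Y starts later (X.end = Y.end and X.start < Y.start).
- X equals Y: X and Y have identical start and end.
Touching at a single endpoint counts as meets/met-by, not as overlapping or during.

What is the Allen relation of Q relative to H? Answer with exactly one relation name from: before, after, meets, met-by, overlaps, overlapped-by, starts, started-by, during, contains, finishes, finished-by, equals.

Q = [16:45, 20:30]; H = [14:20, 20:00].
Compare endpoints: Q.start > H.start, Q.start < H.end, Q.end > H.start, Q.end > H.end.
That pattern is 'overlapped-by'.

overlapped-by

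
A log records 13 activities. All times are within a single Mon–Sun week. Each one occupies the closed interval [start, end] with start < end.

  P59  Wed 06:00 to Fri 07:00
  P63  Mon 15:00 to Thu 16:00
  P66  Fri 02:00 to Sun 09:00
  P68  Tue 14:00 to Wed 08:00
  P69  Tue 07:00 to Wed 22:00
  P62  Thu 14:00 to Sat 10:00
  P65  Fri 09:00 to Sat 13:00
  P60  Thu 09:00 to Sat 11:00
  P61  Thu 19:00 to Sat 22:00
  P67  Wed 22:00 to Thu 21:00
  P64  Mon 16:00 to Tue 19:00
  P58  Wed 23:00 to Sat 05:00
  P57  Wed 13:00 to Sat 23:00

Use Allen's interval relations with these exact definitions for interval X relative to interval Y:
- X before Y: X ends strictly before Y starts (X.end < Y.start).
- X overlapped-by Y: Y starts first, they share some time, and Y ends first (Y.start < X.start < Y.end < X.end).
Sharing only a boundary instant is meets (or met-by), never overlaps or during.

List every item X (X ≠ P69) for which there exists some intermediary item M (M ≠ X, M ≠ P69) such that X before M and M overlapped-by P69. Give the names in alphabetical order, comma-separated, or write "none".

P64, P68

Target P69 = [Tue 07:00, Wed 22:00].
Intermediaries M with M overlapped-by P69: P57, P59.
Via P57 — items with X before P57: P64, P68.
Via P59 — items with X before P59: P64.
Union: P64, P68.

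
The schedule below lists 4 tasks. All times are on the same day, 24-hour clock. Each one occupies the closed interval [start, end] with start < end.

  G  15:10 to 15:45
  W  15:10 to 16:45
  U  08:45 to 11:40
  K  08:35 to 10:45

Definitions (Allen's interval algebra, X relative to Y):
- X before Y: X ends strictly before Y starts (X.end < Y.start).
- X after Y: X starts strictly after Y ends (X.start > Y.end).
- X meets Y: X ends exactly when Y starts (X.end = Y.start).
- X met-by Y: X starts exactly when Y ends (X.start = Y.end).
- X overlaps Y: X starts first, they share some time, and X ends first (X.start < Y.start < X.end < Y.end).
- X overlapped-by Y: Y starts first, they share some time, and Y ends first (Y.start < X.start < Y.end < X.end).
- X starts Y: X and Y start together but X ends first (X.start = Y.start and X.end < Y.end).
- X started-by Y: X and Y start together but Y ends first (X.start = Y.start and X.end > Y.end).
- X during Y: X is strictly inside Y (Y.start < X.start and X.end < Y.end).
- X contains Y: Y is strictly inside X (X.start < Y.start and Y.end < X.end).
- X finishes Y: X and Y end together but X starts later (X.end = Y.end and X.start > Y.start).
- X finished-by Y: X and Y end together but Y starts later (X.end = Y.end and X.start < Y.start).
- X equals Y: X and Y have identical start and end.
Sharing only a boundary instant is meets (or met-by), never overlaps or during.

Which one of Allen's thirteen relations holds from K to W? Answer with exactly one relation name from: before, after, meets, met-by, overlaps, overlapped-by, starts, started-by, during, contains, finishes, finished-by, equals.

before

K = [08:35, 10:45]; W = [15:10, 16:45].
Compare endpoints: K.start < W.start, K.start < W.end, K.end < W.start, K.end < W.end.
That pattern is 'before'.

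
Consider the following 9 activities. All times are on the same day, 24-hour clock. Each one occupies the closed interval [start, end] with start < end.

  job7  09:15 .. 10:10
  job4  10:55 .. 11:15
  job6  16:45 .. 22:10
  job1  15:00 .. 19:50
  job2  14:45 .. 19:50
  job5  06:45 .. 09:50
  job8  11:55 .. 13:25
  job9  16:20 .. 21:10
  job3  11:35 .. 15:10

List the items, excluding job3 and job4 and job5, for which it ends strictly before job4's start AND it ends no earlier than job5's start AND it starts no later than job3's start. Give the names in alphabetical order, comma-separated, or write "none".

job7

Conditions: its end is strictly before job4's start (X.end < 10:55) AND its end is no earlier than job5's start (X.end >= 06:45) AND its start is no later than job3's start (X.start <= 11:35).
job1: end 19:50 < 10:55? ✗; end 19:50 >= 06:45? ✓; start 15:00 <= 11:35? ✗ → no.
job2: end 19:50 < 10:55? ✗; end 19:50 >= 06:45? ✓; start 14:45 <= 11:35? ✗ → no.
job6: end 22:10 < 10:55? ✗; end 22:10 >= 06:45? ✓; start 16:45 <= 11:35? ✗ → no.
job7: end 10:10 < 10:55? ✓; end 10:10 >= 06:45? ✓; start 09:15 <= 11:35? ✓ → yes.
job8: end 13:25 < 10:55? ✗; end 13:25 >= 06:45? ✓; start 11:55 <= 11:35? ✗ → no.
job9: end 21:10 < 10:55? ✗; end 21:10 >= 06:45? ✓; start 16:20 <= 11:35? ✗ → no.
Result: job7.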